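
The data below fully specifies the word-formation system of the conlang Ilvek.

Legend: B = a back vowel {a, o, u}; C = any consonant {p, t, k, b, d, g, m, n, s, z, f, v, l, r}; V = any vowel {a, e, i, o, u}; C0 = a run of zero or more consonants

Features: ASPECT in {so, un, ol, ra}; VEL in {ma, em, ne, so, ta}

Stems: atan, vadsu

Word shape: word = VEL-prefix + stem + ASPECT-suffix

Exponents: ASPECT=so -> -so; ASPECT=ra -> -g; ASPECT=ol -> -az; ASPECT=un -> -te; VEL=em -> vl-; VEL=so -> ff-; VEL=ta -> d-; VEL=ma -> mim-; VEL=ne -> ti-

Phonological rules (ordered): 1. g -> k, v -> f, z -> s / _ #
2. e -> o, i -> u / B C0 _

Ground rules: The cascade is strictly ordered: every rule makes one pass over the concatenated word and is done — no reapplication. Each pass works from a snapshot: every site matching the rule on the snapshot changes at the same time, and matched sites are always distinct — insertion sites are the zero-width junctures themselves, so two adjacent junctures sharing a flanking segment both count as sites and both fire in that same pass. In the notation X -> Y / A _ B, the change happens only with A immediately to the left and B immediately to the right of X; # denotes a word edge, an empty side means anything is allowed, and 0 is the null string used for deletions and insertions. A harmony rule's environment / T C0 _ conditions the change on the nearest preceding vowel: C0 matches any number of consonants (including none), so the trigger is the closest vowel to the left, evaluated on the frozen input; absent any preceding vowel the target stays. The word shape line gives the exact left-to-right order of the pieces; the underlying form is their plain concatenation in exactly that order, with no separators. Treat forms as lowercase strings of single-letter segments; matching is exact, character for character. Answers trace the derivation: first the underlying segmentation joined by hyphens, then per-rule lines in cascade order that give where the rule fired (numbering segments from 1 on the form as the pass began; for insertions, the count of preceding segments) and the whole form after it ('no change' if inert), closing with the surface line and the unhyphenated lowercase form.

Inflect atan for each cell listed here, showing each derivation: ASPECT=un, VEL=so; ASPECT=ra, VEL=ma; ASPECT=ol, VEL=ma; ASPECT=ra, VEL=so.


cell ASPECT=un, VEL=so:
underlying: ff-atan-te
1. g -> k, v -> f, z -> s / _ #: no change
2. e -> o, i -> u / B C0 _: fires at position(s) 8: ffatanto
surface: ffatanto

cell ASPECT=ra, VEL=ma:
underlying: mim-atan-g
1. g -> k, v -> f, z -> s / _ #: fires at position(s) 8: mimatank
2. e -> o, i -> u / B C0 _: no change
surface: mimatank

cell ASPECT=ol, VEL=ma:
underlying: mim-atan-az
1. g -> k, v -> f, z -> s / _ #: fires at position(s) 9: mimatanas
2. e -> o, i -> u / B C0 _: no change
surface: mimatanas

cell ASPECT=ra, VEL=so:
underlying: ff-atan-g
1. g -> k, v -> f, z -> s / _ #: fires at position(s) 7: ffatank
2. e -> o, i -> u / B C0 _: no change
surface: ffatank


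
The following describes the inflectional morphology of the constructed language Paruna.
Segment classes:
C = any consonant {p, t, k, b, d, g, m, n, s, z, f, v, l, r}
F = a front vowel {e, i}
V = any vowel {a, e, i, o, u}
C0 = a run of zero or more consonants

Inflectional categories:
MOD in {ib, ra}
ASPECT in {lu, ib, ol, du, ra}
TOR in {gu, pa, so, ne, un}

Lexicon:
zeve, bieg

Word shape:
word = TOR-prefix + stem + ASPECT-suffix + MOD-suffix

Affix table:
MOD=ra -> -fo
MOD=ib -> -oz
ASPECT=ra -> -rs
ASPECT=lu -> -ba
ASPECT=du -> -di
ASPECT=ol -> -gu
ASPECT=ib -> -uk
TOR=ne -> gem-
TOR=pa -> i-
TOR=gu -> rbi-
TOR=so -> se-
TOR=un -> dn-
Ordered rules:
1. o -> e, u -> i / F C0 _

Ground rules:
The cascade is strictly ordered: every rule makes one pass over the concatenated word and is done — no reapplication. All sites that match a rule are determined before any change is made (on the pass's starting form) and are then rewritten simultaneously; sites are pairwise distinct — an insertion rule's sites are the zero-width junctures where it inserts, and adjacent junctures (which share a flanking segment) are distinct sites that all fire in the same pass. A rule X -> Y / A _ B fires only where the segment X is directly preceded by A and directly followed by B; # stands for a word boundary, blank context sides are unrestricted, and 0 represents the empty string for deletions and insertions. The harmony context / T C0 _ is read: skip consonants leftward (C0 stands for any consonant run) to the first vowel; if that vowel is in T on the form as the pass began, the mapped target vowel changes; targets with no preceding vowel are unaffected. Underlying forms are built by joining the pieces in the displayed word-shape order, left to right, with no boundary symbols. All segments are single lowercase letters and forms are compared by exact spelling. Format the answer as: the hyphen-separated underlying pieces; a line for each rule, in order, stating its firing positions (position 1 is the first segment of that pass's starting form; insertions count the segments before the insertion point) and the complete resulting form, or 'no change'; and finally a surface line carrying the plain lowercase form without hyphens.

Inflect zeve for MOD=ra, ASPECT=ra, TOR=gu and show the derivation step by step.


underlying: rbi-zeve-rs-fo
1. o -> e, u -> i / F C0 _: fires at position(s) 11: rbizeversfe
surface: rbizeversfe


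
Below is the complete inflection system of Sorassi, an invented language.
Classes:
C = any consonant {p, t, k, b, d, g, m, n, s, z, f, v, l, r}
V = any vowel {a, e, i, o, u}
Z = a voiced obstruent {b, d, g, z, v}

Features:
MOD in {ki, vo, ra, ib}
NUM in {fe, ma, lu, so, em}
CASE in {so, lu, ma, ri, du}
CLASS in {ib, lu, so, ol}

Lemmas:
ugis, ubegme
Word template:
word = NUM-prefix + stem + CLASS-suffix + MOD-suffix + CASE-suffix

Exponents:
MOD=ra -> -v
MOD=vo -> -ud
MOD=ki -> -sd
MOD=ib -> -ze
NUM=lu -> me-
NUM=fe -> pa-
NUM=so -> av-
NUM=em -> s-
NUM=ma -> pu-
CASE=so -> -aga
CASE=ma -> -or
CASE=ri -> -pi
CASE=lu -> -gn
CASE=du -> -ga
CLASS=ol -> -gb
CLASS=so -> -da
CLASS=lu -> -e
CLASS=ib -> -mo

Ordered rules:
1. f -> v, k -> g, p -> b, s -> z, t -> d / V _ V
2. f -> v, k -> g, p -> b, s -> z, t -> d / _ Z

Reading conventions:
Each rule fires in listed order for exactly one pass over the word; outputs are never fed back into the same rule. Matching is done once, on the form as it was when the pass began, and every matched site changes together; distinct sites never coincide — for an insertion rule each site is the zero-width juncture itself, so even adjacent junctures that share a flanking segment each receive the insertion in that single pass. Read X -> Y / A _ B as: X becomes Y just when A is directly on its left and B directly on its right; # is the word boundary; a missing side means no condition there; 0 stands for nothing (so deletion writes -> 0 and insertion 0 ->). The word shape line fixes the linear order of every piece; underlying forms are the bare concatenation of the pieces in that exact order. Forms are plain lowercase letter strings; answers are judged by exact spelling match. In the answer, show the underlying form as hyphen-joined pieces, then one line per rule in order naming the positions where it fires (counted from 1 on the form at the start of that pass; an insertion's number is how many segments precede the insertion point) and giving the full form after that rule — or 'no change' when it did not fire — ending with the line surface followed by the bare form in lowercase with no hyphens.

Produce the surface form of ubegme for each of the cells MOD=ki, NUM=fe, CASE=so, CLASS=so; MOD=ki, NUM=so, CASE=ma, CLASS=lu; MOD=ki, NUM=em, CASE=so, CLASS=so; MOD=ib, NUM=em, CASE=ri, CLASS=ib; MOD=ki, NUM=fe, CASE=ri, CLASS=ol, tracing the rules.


cell MOD=ki, NUM=fe, CASE=so, CLASS=so:
underlying: pa-ubegme-da-sd-aga
1. f -> v, k -> g, p -> b, s -> z, t -> d / V _ V: no change
2. f -> v, k -> g, p -> b, s -> z, t -> d / _ Z: fires at position(s) 11: paubegmedazdaga
surface: paubegmedazdaga

cell MOD=ki, NUM=so, CASE=ma, CLASS=lu:
underlying: av-ubegme-e-sd-or
1. f -> v, k -> g, p -> b, s -> z, t -> d / V _ V: no change
2. f -> v, k -> g, p -> b, s -> z, t -> d / _ Z: fires at position(s) 10: avubegmeezdor
surface: avubegmeezdor

cell MOD=ki, NUM=em, CASE=so, CLASS=so:
underlying: s-ubegme-da-sd-aga
1. f -> v, k -> g, p -> b, s -> z, t -> d / V _ V: no change
2. f -> v, k -> g, p -> b, s -> z, t -> d / _ Z: fires at position(s) 10: subegmedazdaga
surface: subegmedazdaga

cell MOD=ib, NUM=em, CASE=ri, CLASS=ib:
underlying: s-ubegme-mo-ze-pi
1. f -> v, k -> g, p -> b, s -> z, t -> d / V _ V: fires at position(s) 12: subegmemozebi
2. f -> v, k -> g, p -> b, s -> z, t -> d / _ Z: no change
surface: subegmemozebi

cell MOD=ki, NUM=fe, CASE=ri, CLASS=ol:
underlying: pa-ubegme-gb-sd-pi
1. f -> v, k -> g, p -> b, s -> z, t -> d / V _ V: no change
2. f -> v, k -> g, p -> b, s -> z, t -> d / _ Z: fires at position(s) 11: paubegmegbzdpi
surface: paubegmegbzdpi


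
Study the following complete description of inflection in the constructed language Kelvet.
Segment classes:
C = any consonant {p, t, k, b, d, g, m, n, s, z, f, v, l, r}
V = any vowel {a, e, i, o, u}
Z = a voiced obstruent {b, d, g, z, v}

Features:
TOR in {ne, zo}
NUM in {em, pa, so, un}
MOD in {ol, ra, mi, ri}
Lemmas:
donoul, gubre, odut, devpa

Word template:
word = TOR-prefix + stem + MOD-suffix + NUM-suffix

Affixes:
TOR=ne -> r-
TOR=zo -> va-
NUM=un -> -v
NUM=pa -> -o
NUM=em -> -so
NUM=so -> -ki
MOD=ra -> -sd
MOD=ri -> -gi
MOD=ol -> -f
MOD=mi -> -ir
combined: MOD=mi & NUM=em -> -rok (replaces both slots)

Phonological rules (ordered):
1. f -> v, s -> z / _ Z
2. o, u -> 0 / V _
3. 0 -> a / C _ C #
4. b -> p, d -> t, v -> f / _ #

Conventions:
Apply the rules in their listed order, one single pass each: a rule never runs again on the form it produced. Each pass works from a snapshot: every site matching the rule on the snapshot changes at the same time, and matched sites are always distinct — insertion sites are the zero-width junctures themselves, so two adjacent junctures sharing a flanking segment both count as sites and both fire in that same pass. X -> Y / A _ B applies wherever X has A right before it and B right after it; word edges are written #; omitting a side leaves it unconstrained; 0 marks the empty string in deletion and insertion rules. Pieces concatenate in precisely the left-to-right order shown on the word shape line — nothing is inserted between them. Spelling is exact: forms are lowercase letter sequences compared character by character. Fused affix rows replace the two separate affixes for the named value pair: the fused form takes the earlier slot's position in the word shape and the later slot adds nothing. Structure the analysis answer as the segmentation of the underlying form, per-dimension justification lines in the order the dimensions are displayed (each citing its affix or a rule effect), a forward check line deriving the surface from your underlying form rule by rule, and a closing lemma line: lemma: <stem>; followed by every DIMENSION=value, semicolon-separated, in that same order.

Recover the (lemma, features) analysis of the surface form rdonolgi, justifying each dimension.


underlying: r-donoul-gi-o
TOR=ne - signalled by the affix r-
NUM=pa - signalled by the affix -o
MOD=ri - signalled by the affix -gi
check: rdonoulgio -> rdonoulgio -> rdonolgi -> rdonolgi -> rdonolgi
lemma: donoul; TOR=ne; NUM=pa; MOD=ri


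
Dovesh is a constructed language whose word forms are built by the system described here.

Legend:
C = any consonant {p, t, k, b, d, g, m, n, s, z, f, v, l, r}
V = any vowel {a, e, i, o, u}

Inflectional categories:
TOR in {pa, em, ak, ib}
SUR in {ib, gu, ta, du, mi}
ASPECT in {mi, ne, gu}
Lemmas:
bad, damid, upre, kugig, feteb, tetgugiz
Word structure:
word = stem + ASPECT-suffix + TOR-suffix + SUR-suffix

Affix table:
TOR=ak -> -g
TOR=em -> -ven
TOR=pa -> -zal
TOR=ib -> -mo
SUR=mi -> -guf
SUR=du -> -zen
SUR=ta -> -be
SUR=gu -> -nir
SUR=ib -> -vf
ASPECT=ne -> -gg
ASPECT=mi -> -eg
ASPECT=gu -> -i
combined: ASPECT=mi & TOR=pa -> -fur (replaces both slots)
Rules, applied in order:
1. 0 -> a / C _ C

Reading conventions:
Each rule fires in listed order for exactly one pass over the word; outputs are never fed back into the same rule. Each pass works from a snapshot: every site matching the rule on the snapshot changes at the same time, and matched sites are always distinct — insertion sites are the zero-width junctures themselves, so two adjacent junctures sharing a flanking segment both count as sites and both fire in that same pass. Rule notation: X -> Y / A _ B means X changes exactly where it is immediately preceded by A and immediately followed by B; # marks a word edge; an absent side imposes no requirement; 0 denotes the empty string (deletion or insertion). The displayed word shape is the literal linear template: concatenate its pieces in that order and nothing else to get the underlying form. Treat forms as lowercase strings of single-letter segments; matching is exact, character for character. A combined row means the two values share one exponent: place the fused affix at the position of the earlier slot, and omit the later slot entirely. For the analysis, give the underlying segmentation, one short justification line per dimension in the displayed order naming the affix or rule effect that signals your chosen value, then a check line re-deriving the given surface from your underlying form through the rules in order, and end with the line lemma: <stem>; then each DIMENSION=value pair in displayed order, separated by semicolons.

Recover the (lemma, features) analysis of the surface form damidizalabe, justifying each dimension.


underlying: damid-i-zal-be
TOR=pa - signalled by the affix -zal
SUR=ta - signalled by the affix -be
ASPECT=gu - signalled by the affix -i
check: damidizalbe -> damidizalabe
lemma: damid; TOR=pa; SUR=ta; ASPECT=gu


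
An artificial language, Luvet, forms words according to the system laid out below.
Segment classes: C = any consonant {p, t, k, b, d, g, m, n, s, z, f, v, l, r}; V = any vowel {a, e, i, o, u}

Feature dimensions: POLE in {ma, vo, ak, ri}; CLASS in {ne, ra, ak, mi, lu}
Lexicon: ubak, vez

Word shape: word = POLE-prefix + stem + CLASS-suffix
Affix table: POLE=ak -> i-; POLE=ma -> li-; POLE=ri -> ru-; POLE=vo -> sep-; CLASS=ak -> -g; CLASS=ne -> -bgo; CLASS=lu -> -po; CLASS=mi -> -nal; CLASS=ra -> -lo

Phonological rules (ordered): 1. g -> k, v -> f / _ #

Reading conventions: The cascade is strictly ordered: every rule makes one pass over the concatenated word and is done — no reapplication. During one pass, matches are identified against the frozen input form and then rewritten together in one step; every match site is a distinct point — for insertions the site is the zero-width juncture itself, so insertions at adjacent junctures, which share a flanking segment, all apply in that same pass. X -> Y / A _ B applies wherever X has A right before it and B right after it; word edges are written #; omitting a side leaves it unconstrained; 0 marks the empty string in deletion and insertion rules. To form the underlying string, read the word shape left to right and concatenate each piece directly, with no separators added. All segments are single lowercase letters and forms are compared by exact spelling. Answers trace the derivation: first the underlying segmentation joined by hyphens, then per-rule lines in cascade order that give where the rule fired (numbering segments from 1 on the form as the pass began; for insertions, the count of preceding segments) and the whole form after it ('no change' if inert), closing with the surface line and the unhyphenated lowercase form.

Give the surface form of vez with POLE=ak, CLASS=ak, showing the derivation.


underlying: i-vez-g
1. g -> k, v -> f / _ #: fires at position(s) 5: ivezk
surface: ivezk


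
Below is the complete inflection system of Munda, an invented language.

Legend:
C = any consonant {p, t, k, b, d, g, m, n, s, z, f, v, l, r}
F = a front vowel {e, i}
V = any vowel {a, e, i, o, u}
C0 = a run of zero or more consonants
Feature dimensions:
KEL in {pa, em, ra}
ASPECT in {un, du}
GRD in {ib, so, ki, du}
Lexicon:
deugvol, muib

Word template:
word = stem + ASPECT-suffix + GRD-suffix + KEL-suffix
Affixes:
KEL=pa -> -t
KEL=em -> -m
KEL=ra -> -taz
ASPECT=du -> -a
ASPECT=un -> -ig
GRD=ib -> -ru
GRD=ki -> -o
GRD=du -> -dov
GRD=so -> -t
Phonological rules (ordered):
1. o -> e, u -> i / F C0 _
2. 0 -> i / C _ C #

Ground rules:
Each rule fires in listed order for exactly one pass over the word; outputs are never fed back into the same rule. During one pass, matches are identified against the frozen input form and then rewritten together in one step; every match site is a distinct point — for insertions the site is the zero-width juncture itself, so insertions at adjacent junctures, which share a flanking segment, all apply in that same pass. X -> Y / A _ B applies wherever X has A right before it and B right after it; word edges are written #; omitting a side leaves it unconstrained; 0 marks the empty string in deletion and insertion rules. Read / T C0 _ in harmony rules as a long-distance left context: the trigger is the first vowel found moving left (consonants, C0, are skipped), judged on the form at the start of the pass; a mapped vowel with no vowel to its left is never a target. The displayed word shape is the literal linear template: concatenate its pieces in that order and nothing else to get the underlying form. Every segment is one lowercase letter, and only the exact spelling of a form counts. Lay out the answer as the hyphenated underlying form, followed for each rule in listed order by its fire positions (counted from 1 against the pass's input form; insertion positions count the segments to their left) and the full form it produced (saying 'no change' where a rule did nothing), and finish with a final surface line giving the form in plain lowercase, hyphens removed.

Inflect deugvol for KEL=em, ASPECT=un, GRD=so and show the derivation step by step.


underlying: deugvol-ig-t-m
1. o -> e, u -> i / F C0 _: fires at position(s) 3: deigvoligtm
2. 0 -> i / C _ C #: inserts after position(s) 10: deigvoligtim
surface: deigvoligtim


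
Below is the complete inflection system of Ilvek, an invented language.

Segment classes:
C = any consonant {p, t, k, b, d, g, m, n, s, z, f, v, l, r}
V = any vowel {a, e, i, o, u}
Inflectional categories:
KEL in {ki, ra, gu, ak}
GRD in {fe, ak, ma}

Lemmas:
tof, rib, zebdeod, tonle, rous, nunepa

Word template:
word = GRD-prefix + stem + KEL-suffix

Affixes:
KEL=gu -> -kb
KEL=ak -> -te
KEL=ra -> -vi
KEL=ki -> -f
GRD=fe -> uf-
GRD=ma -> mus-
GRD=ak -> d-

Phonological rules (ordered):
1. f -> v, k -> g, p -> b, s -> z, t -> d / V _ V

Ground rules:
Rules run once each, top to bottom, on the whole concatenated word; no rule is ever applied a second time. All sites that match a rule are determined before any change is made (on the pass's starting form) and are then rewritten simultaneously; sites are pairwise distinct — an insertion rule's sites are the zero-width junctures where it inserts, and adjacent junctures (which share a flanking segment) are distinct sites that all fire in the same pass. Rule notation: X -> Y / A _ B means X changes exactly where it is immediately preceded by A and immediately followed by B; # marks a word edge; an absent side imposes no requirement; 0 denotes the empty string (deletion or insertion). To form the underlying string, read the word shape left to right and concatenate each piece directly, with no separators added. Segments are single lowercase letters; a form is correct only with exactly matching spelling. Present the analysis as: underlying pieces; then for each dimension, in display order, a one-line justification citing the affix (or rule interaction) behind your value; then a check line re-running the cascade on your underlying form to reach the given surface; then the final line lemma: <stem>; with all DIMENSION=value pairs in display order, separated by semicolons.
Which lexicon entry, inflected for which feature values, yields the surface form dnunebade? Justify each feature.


underlying: d-nunepa-te
KEL=ak - signalled by the affix -te
GRD=ak - signalled by the affix d-
check: dnunepate -> dnunebade
lemma: nunepa; KEL=ak; GRD=ak


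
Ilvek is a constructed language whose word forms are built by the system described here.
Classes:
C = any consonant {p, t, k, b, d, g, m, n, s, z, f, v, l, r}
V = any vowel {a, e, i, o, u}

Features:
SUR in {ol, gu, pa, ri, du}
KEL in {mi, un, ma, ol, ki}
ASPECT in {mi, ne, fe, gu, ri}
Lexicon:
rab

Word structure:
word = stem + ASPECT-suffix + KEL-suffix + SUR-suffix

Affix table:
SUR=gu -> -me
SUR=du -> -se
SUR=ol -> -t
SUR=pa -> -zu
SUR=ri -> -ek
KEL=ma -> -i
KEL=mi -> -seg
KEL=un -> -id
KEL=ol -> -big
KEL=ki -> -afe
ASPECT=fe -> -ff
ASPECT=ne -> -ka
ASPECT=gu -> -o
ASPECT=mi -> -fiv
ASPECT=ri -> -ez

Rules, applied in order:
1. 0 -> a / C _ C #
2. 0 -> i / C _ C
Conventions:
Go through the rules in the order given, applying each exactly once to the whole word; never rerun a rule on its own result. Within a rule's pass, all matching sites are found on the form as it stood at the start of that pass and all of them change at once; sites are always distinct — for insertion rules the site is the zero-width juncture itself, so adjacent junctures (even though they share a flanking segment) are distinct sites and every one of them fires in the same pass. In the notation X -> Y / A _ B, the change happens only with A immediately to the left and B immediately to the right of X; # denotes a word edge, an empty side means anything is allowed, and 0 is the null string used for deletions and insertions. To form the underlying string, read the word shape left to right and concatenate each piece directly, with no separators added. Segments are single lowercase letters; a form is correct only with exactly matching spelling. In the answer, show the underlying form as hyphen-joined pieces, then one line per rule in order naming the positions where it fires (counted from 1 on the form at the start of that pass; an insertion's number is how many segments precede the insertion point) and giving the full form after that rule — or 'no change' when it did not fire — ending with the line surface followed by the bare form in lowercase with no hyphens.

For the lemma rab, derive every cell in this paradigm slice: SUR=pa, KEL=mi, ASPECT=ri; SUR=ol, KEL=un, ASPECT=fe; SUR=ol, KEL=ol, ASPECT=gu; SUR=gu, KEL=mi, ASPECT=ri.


cell SUR=pa, KEL=mi, ASPECT=ri:
underlying: rab-ez-seg-zu
1. 0 -> a / C _ C #: no change
2. 0 -> i / C _ C: inserts after position(s) 5, 8: rabezisegizu
surface: rabezisegizu

cell SUR=ol, KEL=un, ASPECT=fe:
underlying: rab-ff-id-t
1. 0 -> a / C _ C #: inserts after position(s) 7: rabffidat
2. 0 -> i / C _ C: inserts after position(s) 3, 4: rabififidat
surface: rabififidat

cell SUR=ol, KEL=ol, ASPECT=gu:
underlying: rab-o-big-t
1. 0 -> a / C _ C #: inserts after position(s) 7: rabobigat
2. 0 -> i / C _ C: no change
surface: rabobigat

cell SUR=gu, KEL=mi, ASPECT=ri:
underlying: rab-ez-seg-me
1. 0 -> a / C _ C #: no change
2. 0 -> i / C _ C: inserts after position(s) 5, 8: rabezisegime
surface: rabezisegime


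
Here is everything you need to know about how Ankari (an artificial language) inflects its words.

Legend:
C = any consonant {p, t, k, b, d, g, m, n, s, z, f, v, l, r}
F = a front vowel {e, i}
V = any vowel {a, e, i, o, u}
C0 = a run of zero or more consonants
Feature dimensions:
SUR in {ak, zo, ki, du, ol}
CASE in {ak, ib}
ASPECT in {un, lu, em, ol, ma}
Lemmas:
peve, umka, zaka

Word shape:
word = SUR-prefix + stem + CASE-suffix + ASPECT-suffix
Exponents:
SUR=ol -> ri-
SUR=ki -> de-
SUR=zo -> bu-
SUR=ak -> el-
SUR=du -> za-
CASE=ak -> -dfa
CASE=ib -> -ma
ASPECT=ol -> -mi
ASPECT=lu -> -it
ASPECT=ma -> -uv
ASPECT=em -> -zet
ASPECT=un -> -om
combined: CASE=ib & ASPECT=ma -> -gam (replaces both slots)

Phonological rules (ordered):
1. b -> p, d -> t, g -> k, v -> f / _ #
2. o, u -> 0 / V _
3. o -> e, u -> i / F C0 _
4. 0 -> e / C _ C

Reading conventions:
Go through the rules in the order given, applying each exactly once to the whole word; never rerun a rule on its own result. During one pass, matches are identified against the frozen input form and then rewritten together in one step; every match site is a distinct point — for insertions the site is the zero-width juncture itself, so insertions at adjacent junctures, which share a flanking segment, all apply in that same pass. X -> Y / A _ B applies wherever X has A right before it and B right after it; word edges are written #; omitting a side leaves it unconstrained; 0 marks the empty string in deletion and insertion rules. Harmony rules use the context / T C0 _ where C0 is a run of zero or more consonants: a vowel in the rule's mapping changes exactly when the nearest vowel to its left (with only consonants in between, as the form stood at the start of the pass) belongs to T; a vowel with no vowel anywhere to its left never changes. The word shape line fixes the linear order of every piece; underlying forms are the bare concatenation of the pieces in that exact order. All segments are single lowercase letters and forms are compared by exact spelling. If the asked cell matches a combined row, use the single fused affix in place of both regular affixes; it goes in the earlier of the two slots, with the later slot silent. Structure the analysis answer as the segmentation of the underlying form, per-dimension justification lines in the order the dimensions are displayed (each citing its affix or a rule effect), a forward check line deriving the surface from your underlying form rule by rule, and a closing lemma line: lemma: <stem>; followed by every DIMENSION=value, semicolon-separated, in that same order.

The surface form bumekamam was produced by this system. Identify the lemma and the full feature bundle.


underlying: bu-umka-ma-om
SUR=zo - signalled by the affix bu-
CASE=ib - signalled by the affix -ma
ASPECT=un - signalled by the affix -om
check: buumkamaom -> buumkamaom -> bumkamam -> bumkamam -> bumekamam
lemma: umka; SUR=zo; CASE=ib; ASPECT=un


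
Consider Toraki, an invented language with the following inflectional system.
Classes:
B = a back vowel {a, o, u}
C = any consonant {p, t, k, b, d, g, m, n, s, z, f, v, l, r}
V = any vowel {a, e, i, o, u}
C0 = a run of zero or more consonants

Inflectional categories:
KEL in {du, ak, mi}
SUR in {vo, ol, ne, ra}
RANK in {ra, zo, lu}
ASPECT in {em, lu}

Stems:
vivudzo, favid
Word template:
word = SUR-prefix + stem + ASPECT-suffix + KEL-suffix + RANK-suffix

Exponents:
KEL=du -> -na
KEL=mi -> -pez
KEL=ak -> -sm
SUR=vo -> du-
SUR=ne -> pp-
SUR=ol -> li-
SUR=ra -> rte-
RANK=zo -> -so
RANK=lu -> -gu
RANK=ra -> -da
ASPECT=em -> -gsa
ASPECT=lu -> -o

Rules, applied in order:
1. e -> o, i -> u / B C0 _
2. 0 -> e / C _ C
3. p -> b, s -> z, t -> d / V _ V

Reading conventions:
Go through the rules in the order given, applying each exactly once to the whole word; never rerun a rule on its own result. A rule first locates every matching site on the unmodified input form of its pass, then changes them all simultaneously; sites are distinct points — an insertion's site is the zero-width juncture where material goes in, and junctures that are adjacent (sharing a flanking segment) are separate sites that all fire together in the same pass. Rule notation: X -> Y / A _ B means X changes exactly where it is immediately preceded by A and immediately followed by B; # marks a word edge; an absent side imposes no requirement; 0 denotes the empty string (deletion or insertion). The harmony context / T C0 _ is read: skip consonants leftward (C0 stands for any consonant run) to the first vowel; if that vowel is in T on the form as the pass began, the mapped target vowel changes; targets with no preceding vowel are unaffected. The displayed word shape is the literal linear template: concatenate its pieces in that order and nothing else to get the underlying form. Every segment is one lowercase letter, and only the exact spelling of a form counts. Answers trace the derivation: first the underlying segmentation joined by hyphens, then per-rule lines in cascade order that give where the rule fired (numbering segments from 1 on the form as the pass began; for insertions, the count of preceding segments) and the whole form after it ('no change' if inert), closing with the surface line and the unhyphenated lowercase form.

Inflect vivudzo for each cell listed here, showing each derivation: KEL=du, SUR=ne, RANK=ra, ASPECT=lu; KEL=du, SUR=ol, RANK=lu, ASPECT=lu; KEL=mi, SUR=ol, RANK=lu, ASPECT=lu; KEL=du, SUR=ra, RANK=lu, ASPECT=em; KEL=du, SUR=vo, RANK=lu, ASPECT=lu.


cell KEL=du, SUR=ne, RANK=ra, ASPECT=lu:
underlying: pp-vivudzo-o-na-da
1. e -> o, i -> u / B C0 _: no change
2. 0 -> e / C _ C: inserts after position(s) 1, 2, 7: pepevivudezoonada
3. p -> b, s -> z, t -> d / V _ V: fires at position(s) 3: pebevivudezoonada
surface: pebevivudezoonada

cell KEL=du, SUR=ol, RANK=lu, ASPECT=lu:
underlying: li-vivudzo-o-na-gu
1. e -> o, i -> u / B C0 _: no change
2. 0 -> e / C _ C: inserts after position(s) 7: livivudezoonagu
3. p -> b, s -> z, t -> d / V _ V: no change
surface: livivudezoonagu

cell KEL=mi, SUR=ol, RANK=lu, ASPECT=lu:
underlying: li-vivudzo-o-pez-gu
1. e -> o, i -> u / B C0 _: fires at position(s) 12: livivudzoopozgu
2. 0 -> e / C _ C: inserts after position(s) 7, 13: livivudezoopozegu
3. p -> b, s -> z, t -> d / V _ V: fires at position(s) 12: livivudezoobozegu
surface: livivudezoobozegu

cell KEL=du, SUR=ra, RANK=lu, ASPECT=em:
underlying: rte-vivudzo-gsa-na-gu
1. e -> o, i -> u / B C0 _: no change
2. 0 -> e / C _ C: inserts after position(s) 1, 8, 11: retevivudezogesanagu
3. p -> b, s -> z, t -> d / V _ V: fires at position(s) 3, 15: redevivudezogezanagu
surface: redevivudezogezanagu

cell KEL=du, SUR=vo, RANK=lu, ASPECT=lu:
underlying: du-vivudzo-o-na-gu
1. e -> o, i -> u / B C0 _: fires at position(s) 4: duvuvudzoonagu
2. 0 -> e / C _ C: inserts after position(s) 7: duvuvudezoonagu
3. p -> b, s -> z, t -> d / V _ V: no change
surface: duvuvudezoonagu


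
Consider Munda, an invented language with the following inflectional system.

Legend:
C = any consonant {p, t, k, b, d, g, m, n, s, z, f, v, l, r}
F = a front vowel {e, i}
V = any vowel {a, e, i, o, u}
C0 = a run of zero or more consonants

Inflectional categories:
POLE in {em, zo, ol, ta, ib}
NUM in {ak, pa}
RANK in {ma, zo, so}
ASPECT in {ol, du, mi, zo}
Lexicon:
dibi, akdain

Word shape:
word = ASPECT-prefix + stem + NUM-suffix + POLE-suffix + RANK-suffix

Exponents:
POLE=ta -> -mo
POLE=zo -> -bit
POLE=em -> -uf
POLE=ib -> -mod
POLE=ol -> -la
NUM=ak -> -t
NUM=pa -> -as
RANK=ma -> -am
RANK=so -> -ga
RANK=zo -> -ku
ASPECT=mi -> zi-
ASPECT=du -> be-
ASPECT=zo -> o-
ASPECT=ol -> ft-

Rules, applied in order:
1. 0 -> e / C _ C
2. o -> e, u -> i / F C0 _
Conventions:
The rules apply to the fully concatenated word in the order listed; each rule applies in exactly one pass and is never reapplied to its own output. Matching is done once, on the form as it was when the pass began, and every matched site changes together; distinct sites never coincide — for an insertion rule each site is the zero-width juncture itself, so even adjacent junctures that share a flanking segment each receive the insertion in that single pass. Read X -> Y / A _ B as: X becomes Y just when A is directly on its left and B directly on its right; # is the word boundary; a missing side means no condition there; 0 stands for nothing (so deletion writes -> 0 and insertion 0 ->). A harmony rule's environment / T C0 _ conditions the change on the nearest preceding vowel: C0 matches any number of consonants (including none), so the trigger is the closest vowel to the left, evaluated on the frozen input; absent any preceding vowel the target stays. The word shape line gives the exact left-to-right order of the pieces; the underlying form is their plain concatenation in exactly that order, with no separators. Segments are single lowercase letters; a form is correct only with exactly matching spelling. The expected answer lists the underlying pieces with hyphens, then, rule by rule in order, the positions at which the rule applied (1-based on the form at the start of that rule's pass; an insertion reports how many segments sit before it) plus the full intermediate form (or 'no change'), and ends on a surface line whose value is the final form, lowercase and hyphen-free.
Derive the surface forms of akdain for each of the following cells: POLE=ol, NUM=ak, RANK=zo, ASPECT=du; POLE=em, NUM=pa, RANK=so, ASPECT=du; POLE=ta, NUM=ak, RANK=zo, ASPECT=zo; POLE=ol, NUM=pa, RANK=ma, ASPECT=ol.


cell POLE=ol, NUM=ak, RANK=zo, ASPECT=du:
underlying: be-akdain-t-la-ku
1. 0 -> e / C _ C: inserts after position(s) 4, 8, 9: beakedainetelaku
2. o -> e, u -> i / F C0 _: no change
surface: beakedainetelaku

cell POLE=em, NUM=pa, RANK=so, ASPECT=du:
underlying: be-akdain-as-uf-ga
1. 0 -> e / C _ C: inserts after position(s) 4, 12: beakedainasufega
2. o -> e, u -> i / F C0 _: no change
surface: beakedainasufega

cell POLE=ta, NUM=ak, RANK=zo, ASPECT=zo:
underlying: o-akdain-t-mo-ku
1. 0 -> e / C _ C: inserts after position(s) 3, 7, 8: oakedainetemoku
2. o -> e, u -> i / F C0 _: fires at position(s) 13: oakedainetemeku
surface: oakedainetemeku

cell POLE=ol, NUM=pa, RANK=ma, ASPECT=ol:
underlying: ft-akdain-as-la-am
1. 0 -> e / C _ C: inserts after position(s) 1, 4, 10: fetakedainaselaam
2. o -> e, u -> i / F C0 _: no change
surface: fetakedainaselaam


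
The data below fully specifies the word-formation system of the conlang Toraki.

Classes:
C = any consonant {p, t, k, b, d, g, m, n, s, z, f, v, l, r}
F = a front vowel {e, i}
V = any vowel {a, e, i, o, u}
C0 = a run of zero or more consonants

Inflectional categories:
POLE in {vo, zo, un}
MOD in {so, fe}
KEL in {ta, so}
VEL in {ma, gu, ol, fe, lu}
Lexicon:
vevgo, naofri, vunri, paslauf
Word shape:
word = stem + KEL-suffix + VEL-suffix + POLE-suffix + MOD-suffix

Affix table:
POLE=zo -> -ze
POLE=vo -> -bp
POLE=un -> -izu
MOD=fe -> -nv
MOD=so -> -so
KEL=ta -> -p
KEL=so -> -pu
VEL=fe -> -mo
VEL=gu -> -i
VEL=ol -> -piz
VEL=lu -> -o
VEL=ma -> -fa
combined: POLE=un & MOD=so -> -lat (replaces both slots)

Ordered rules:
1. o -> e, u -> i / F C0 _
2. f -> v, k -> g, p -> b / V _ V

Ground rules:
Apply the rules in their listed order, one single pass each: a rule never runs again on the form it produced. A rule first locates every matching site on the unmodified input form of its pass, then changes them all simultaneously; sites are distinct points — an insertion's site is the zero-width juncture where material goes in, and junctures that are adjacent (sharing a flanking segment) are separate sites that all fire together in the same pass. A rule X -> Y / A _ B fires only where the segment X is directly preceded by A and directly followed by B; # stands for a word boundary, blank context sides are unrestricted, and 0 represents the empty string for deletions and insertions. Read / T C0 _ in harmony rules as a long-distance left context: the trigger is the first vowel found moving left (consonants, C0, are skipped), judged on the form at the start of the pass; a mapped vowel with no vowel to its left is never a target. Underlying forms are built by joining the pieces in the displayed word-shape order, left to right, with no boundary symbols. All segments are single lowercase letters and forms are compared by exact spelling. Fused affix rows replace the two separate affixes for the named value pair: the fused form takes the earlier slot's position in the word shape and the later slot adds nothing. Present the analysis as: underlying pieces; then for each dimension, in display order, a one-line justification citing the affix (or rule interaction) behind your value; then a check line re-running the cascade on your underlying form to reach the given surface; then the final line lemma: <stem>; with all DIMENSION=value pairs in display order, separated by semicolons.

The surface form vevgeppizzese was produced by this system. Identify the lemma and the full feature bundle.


underlying: vevgo-p-piz-ze-so
POLE=zo - signalled by the affix -ze
MOD=so - signalled by the affix -so
KEL=ta - signalled by the affix -p
VEL=ol - signalled by the affix -piz
check: vevgoppizzeso -> vevgeppizzese -> vevgeppizzese
lemma: vevgo; POLE=zo; MOD=so; KEL=ta; VEL=ol


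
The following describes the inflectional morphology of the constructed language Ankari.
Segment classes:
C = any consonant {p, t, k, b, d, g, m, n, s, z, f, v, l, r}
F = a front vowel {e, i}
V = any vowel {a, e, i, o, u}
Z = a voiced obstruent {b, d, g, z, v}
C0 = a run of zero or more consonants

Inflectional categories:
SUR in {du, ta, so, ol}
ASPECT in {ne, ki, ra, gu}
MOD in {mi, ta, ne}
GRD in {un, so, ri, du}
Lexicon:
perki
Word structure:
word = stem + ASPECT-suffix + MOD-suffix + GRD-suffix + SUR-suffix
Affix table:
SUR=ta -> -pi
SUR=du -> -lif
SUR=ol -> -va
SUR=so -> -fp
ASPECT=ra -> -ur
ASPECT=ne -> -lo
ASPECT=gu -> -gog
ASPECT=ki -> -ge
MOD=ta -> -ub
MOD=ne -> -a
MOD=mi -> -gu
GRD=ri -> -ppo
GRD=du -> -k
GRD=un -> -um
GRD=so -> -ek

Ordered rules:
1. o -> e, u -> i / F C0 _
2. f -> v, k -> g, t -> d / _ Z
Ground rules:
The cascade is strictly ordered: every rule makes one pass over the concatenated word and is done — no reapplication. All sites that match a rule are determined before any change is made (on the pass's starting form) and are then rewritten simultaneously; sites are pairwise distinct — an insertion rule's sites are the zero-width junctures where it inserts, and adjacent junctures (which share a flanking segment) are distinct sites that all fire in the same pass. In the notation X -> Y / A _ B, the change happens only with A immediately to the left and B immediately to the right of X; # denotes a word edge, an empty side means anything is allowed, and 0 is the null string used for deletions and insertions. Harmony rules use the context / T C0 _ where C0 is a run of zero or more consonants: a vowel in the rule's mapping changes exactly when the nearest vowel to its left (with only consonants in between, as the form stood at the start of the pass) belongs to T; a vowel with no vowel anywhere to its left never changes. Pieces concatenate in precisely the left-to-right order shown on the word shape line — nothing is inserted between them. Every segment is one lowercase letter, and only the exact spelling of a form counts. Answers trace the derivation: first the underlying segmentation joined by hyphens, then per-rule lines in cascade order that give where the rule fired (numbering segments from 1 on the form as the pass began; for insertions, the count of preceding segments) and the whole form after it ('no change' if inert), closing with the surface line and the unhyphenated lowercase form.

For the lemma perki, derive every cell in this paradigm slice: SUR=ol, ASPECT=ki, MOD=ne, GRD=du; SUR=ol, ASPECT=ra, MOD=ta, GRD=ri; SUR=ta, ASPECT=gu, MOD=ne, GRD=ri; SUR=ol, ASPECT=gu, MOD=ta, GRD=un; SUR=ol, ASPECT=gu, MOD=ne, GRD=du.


cell SUR=ol, ASPECT=ki, MOD=ne, GRD=du:
underlying: perki-ge-a-k-va
1. o -> e, u -> i / F C0 _: no change
2. f -> v, k -> g, t -> d / _ Z: fires at position(s) 9: perkigeagva
surface: perkigeagva

cell SUR=ol, ASPECT=ra, MOD=ta, GRD=ri:
underlying: perki-ur-ub-ppo-va
1. o -> e, u -> i / F C0 _: fires at position(s) 6: perkiirubppova
2. f -> v, k -> g, t -> d / _ Z: no change
surface: perkiirubppova

cell SUR=ta, ASPECT=gu, MOD=ne, GRD=ri:
underlying: perki-gog-a-ppo-pi
1. o -> e, u -> i / F C0 _: fires at position(s) 7: perkigegappopi
2. f -> v, k -> g, t -> d / _ Z: no change
surface: perkigegappopi

cell SUR=ol, ASPECT=gu, MOD=ta, GRD=un:
underlying: perki-gog-ub-um-va
1. o -> e, u -> i / F C0 _: fires at position(s) 7: perkigegubumva
2. f -> v, k -> g, t -> d / _ Z: no change
surface: perkigegubumva

cell SUR=ol, ASPECT=gu, MOD=ne, GRD=du:
underlying: perki-gog-a-k-va
1. o -> e, u -> i / F C0 _: fires at position(s) 7: perkigegakva
2. f -> v, k -> g, t -> d / _ Z: fires at position(s) 10: perkigegagva
surface: perkigegagva


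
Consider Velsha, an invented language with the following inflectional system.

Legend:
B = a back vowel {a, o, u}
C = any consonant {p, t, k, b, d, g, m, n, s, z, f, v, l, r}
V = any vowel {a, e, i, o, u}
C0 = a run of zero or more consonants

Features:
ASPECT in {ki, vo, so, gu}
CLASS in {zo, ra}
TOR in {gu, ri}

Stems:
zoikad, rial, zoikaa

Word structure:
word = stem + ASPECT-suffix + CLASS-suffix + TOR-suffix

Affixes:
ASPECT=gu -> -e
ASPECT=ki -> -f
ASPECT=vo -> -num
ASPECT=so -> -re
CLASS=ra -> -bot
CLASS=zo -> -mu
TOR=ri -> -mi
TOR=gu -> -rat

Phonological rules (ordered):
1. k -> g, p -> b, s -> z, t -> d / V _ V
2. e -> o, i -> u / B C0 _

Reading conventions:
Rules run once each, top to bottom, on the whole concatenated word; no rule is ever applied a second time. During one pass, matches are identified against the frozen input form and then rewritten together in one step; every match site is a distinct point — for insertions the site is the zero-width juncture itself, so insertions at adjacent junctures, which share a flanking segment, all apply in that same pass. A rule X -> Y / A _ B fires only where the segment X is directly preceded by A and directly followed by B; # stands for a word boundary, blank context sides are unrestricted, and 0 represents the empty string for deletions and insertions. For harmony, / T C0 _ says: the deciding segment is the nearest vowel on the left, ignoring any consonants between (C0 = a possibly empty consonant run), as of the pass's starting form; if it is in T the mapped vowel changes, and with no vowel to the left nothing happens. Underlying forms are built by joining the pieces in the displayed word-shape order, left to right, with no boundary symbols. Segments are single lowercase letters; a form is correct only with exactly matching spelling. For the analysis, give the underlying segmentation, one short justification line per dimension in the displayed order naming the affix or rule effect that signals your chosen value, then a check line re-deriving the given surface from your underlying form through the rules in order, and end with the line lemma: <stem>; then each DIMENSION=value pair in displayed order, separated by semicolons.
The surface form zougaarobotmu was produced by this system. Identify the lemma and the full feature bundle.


underlying: zoikaa-re-bot-mi
ASPECT=so - signalled by the affix -re
CLASS=ra - signalled by the affix -bot
TOR=ri - signalled by the affix -mi
check: zoikaarebotmi -> zoigaarebotmi -> zougaarobotmu
lemma: zoikaa; ASPECT=so; CLASS=ra; TOR=ri
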